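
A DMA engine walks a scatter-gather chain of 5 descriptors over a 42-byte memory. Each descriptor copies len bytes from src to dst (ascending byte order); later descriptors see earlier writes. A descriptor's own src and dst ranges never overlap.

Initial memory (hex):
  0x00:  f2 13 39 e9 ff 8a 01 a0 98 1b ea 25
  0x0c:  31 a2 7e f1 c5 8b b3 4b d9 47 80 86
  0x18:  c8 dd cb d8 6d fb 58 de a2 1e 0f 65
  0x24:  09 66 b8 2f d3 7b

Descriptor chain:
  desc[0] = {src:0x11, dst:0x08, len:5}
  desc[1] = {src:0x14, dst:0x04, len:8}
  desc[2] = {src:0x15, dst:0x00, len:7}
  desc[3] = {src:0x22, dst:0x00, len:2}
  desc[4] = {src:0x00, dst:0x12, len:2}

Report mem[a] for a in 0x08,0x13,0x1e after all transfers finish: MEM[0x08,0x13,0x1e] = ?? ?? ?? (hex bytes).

[0] 0x11->0x08 len=5 : 8b b3 4b d9 47
[1] 0x14->0x04 len=8 : d9 47 80 86 c8 dd cb d8
[2] 0x15->0x00 len=7 : 47 80 86 c8 dd cb d8
[3] 0x22->0x00 len=2 : 0f 65
[4] 0x00->0x12 len=2 : 0f 65
query mem[0x08]=0xc8, mem[0x13]=0x65, mem[0x1e]=0x58

MEM[0x08,0x13,0x1e] = c8 65 58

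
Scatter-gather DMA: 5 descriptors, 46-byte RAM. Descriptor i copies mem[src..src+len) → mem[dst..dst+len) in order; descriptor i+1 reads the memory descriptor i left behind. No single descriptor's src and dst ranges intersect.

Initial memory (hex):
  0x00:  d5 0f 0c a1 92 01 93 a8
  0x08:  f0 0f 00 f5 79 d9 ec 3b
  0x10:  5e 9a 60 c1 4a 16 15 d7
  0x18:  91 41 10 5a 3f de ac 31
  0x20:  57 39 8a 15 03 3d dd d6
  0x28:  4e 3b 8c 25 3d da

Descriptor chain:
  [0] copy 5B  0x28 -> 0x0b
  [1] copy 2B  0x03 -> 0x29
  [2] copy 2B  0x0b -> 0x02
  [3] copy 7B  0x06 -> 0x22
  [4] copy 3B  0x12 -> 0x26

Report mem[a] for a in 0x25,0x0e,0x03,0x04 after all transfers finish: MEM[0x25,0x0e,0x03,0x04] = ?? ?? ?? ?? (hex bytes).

  after D0: wrote 5B at 0x0b = 4e3b8c253d
  after D1: wrote 2B at 0x29 = a192
  after D2: wrote 2B at 0x02 = 4e3b
  after D3: wrote 7B at 0x22 = 93a8f00f004e3b
  after D4: wrote 3B at 0x26 = 60c14a
query mem[0x25]=0x0f, mem[0x0e]=0x25, mem[0x03]=0x3b, mem[0x04]=0x92

MEM[0x25,0x0e,0x03,0x04] = 0f 25 3b 92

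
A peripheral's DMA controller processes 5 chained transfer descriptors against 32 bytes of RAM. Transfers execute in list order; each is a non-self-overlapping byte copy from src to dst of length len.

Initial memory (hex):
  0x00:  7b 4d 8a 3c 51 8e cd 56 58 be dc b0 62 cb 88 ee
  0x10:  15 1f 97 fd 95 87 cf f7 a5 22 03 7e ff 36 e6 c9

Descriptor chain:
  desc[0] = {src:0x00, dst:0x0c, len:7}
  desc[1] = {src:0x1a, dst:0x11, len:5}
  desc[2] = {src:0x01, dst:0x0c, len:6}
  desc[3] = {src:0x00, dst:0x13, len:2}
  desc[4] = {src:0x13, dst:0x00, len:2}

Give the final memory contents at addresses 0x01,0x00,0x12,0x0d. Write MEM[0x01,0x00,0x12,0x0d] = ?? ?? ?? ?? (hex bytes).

MEM[0x01,0x00,0x12,0x0d] = 4d 7b 7e 8a

  after D0: wrote 7B at 0x0c = 7b4d8a3c518ecd
  after D1: wrote 5B at 0x11 = 037eff36e6
  after D2: wrote 6B at 0x0c = 4d8a3c518ecd
  after D3: wrote 2B at 0x13 = 7b4d
  after D4: wrote 2B at 0x00 = 7b4d
query mem[0x01]=0x4d, mem[0x00]=0x7b, mem[0x12]=0x7e, mem[0x0d]=0x8a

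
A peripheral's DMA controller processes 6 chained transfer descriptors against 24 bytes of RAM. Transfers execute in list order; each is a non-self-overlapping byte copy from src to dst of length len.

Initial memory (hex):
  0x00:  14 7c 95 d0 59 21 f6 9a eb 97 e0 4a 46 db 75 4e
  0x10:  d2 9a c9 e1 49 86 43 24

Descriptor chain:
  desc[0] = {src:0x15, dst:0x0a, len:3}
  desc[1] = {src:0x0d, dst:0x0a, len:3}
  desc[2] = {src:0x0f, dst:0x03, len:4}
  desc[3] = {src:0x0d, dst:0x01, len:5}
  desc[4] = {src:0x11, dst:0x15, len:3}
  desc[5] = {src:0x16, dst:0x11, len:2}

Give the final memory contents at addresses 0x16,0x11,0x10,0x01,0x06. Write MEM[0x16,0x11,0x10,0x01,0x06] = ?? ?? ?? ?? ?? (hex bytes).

MEM[0x16,0x11,0x10,0x01,0x06] = c9 c9 d2 db c9

  after D0: wrote 3B at 0x0a = 864324
  after D1: wrote 3B at 0x0a = db754e
  after D2: wrote 4B at 0x03 = 4ed29ac9
  after D3: wrote 5B at 0x01 = db754ed29a
  after D4: wrote 3B at 0x15 = 9ac9e1
  after D5: wrote 2B at 0x11 = c9e1
query mem[0x16]=0xc9, mem[0x11]=0xc9, mem[0x10]=0xd2, mem[0x01]=0xdb, mem[0x06]=0xc9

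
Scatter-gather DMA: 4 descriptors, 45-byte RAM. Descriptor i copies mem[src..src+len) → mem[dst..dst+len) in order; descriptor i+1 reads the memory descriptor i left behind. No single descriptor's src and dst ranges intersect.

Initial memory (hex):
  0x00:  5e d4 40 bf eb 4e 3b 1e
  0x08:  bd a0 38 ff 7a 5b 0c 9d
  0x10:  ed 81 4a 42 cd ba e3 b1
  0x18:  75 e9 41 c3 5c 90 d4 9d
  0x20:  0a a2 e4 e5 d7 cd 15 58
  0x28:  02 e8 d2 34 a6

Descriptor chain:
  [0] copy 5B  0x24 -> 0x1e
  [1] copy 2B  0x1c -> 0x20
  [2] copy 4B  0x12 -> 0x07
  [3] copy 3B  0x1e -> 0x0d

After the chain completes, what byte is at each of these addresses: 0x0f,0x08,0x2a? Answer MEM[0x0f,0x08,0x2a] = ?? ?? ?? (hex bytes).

D0: mem[0x1e..0x22] <- [d7 cd 15 58 02]
D1: mem[0x20..0x21] <- [5c 90]
D2: mem[0x07..0x0a] <- [4a 42 cd ba]
D3: mem[0x0d..0x0f] <- [d7 cd 5c]
query mem[0x0f]=0x5c, mem[0x08]=0x42, mem[0x2a]=0xd2

MEM[0x0f,0x08,0x2a] = 5c 42 d2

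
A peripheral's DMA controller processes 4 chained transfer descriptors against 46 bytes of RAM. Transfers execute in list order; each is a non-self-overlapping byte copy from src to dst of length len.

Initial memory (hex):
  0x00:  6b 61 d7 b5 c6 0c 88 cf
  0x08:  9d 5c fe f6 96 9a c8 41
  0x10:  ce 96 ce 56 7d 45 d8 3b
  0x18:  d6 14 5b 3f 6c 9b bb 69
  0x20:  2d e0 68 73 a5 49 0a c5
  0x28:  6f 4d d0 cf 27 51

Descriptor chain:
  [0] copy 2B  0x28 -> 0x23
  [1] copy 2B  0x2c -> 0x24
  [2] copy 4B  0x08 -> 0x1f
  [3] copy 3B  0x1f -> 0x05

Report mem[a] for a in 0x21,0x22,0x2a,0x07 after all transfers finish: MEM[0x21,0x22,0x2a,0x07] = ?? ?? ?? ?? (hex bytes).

#0 dst[0x23+2] := {0x6f,0x4d}
#1 dst[0x24+2] := {0x27,0x51}
#2 dst[0x1f+4] := {0x9d,0x5c,0xfe,0xf6}
#3 dst[0x05+3] := {0x9d,0x5c,0xfe}
query mem[0x21]=0xfe, mem[0x22]=0xf6, mem[0x2a]=0xd0, mem[0x07]=0xfe

MEM[0x21,0x22,0x2a,0x07] = fe f6 d0 fe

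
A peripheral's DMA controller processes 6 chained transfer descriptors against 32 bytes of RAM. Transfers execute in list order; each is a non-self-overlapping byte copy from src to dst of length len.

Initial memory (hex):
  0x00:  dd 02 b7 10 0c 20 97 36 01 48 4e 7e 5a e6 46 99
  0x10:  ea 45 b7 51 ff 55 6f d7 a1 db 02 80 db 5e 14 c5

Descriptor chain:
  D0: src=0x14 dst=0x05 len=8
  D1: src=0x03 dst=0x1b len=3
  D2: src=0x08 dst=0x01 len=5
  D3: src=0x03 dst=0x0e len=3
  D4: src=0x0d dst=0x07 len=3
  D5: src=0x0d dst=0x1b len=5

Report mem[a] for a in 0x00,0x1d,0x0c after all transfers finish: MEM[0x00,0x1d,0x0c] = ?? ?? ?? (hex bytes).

#0 dst[0x05+8] := {0xff,0x55,0x6f,0xd7,0xa1,0xdb,0x02,0x80}
#1 dst[0x1b+3] := {0x10,0x0c,0xff}
#2 dst[0x01+5] := {0xd7,0xa1,0xdb,0x02,0x80}
#3 dst[0x0e+3] := {0xdb,0x02,0x80}
#4 dst[0x07+3] := {0xe6,0xdb,0x02}
#5 dst[0x1b+5] := {0xe6,0xdb,0x02,0x80,0x45}
query mem[0x00]=0xdd, mem[0x1d]=0x02, mem[0x0c]=0x80

MEM[0x00,0x1d,0x0c] = dd 02 80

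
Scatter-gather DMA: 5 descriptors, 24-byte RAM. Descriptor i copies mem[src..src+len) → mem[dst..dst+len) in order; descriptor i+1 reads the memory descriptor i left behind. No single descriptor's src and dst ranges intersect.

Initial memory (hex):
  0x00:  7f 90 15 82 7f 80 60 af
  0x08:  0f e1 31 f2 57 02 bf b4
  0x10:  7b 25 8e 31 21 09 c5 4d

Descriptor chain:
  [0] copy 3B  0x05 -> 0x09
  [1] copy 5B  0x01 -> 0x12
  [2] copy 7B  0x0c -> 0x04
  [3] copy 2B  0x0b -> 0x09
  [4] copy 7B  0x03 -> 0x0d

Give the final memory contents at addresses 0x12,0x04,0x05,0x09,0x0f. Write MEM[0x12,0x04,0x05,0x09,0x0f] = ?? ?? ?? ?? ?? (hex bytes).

MEM[0x12,0x04,0x05,0x09,0x0f] = 7b 57 02 af 02

D0: mem[0x09..0x0b] <- [80 60 af]
D1: mem[0x12..0x16] <- [90 15 82 7f 80]
D2: mem[0x04..0x0a] <- [57 02 bf b4 7b 25 90]
D3: mem[0x09..0x0a] <- [af 57]
D4: mem[0x0d..0x13] <- [82 57 02 bf b4 7b af]
query mem[0x12]=0x7b, mem[0x04]=0x57, mem[0x05]=0x02, mem[0x09]=0xaf, mem[0x0f]=0x02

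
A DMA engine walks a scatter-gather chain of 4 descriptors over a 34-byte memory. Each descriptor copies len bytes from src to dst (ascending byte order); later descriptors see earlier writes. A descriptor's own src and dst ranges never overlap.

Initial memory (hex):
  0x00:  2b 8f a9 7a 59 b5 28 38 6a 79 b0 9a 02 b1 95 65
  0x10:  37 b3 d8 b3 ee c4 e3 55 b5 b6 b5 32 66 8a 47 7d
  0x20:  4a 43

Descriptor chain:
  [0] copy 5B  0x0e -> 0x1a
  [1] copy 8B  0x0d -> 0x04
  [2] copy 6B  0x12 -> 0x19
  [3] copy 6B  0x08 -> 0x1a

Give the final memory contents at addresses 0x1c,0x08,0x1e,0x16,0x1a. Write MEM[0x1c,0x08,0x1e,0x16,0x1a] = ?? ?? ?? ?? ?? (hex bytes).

MEM[0x1c,0x08,0x1e,0x16,0x1a] = b3 b3 02 e3 b3

D0: mem[0x1a..0x1e] <- [95 65 37 b3 d8]
D1: mem[0x04..0x0b] <- [b1 95 65 37 b3 d8 b3 ee]
D2: mem[0x19..0x1e] <- [d8 b3 ee c4 e3 55]
D3: mem[0x1a..0x1f] <- [b3 d8 b3 ee 02 b1]
query mem[0x1c]=0xb3, mem[0x08]=0xb3, mem[0x1e]=0x02, mem[0x16]=0xe3, mem[0x1a]=0xb3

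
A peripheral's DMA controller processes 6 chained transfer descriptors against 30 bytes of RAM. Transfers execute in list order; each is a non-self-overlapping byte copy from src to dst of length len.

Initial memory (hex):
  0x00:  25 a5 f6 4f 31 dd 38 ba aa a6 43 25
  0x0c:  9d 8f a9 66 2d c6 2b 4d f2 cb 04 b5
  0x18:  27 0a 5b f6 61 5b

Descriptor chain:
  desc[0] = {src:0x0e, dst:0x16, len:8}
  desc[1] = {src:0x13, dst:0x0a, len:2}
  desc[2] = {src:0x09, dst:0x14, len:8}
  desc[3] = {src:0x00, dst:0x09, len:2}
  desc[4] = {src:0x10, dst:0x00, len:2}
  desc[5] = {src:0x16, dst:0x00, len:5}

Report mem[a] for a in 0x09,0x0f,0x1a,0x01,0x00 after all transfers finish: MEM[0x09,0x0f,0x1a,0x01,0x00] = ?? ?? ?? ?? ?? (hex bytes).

  after D0: wrote 8B at 0x16 = a9662dc62b4df2cb
  after D1: wrote 2B at 0x0a = 4df2
  after D2: wrote 8B at 0x14 = a64df29d8fa9662d
  after D3: wrote 2B at 0x09 = 25a5
  after D4: wrote 2B at 0x00 = 2dc6
  after D5: wrote 5B at 0x00 = f29d8fa966
query mem[0x09]=0x25, mem[0x0f]=0x66, mem[0x1a]=0x66, mem[0x01]=0x9d, mem[0x00]=0xf2

MEM[0x09,0x0f,0x1a,0x01,0x00] = 25 66 66 9d f2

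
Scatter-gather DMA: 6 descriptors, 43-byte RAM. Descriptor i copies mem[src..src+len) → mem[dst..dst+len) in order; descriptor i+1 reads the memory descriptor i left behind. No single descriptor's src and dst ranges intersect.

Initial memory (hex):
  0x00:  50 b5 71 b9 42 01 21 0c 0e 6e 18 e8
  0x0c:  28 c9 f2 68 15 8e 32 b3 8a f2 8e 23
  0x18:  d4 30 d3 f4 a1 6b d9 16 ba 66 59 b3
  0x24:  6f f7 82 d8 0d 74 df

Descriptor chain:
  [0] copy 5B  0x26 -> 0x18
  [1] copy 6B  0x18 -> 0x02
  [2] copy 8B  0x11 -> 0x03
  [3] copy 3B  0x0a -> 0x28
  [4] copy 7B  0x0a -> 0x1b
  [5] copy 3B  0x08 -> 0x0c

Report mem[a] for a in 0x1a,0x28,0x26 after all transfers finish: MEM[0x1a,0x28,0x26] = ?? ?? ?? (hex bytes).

MEM[0x1a,0x28,0x26] = 0d 82 82

  after D0: wrote 5B at 0x18 = 82d80d74df
  after D1: wrote 6B at 0x02 = 82d80d74df6b
  after D2: wrote 8B at 0x03 = 8e32b38af28e2382
  after D3: wrote 3B at 0x28 = 82e828
  after D4: wrote 7B at 0x1b = 82e828c9f26815
  after D5: wrote 3B at 0x0c = 8e2382
query mem[0x1a]=0x0d, mem[0x28]=0x82, mem[0x26]=0x82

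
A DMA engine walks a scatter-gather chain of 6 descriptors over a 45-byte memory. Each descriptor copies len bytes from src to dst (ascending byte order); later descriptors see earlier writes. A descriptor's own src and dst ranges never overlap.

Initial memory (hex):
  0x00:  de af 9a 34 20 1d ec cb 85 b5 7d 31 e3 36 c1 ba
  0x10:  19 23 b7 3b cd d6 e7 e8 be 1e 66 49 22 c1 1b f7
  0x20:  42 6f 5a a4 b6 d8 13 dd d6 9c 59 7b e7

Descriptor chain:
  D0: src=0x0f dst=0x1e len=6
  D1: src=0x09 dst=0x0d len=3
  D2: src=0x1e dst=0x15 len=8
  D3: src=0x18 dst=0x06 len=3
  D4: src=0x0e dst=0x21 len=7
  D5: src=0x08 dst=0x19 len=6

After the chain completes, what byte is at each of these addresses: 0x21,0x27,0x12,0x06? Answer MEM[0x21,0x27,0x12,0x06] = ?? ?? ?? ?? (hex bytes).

[0] 0x0f->0x1e len=6 : ba 19 23 b7 3b cd
[1] 0x09->0x0d len=3 : b5 7d 31
[2] 0x1e->0x15 len=8 : ba 19 23 b7 3b cd b6 d8
[3] 0x18->0x06 len=3 : b7 3b cd
[4] 0x0e->0x21 len=7 : 7d 31 19 23 b7 3b cd
[5] 0x08->0x19 len=6 : cd b5 7d 31 e3 b5
query mem[0x21]=0x7d, mem[0x27]=0xcd, mem[0x12]=0xb7, mem[0x06]=0xb7

MEM[0x21,0x27,0x12,0x06] = 7d cd b7 b7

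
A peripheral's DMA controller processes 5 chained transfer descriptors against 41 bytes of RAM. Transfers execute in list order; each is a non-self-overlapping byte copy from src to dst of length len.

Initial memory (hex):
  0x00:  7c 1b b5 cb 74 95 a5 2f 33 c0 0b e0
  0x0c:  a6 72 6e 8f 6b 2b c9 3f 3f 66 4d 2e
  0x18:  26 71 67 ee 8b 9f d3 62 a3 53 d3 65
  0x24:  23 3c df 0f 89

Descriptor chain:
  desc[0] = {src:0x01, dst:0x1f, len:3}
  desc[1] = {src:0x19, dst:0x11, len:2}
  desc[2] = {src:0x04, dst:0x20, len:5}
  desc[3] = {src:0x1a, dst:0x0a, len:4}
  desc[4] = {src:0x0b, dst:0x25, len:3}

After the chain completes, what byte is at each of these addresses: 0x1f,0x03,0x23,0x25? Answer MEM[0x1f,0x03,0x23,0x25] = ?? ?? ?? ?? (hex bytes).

D0: mem[0x1f..0x21] <- [1b b5 cb]
D1: mem[0x11..0x12] <- [71 67]
D2: mem[0x20..0x24] <- [74 95 a5 2f 33]
D3: mem[0x0a..0x0d] <- [67 ee 8b 9f]
D4: mem[0x25..0x27] <- [ee 8b 9f]
query mem[0x1f]=0x1b, mem[0x03]=0xcb, mem[0x23]=0x2f, mem[0x25]=0xee

MEM[0x1f,0x03,0x23,0x25] = 1b cb 2f ee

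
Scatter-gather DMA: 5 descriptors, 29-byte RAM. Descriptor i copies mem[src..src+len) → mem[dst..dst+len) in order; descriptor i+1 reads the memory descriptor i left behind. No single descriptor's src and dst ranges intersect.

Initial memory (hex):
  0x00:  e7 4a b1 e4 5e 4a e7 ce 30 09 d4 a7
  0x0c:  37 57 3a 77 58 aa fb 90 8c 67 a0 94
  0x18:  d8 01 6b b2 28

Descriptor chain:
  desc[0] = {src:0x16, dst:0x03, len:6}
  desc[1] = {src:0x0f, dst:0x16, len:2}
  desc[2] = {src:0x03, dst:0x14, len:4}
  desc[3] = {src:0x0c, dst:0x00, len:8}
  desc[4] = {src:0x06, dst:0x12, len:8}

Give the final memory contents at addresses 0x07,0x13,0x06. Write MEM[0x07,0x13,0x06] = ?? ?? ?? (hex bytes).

MEM[0x07,0x13,0x06] = 90 90 fb

#0 dst[0x03+6] := {0xa0,0x94,0xd8,0x01,0x6b,0xb2}
#1 dst[0x16+2] := {0x77,0x58}
#2 dst[0x14+4] := {0xa0,0x94,0xd8,0x01}
#3 dst[0x00+8] := {0x37,0x57,0x3a,0x77,0x58,0xaa,0xfb,0x90}
#4 dst[0x12+8] := {0xfb,0x90,0xb2,0x09,0xd4,0xa7,0x37,0x57}
query mem[0x07]=0x90, mem[0x13]=0x90, mem[0x06]=0xfb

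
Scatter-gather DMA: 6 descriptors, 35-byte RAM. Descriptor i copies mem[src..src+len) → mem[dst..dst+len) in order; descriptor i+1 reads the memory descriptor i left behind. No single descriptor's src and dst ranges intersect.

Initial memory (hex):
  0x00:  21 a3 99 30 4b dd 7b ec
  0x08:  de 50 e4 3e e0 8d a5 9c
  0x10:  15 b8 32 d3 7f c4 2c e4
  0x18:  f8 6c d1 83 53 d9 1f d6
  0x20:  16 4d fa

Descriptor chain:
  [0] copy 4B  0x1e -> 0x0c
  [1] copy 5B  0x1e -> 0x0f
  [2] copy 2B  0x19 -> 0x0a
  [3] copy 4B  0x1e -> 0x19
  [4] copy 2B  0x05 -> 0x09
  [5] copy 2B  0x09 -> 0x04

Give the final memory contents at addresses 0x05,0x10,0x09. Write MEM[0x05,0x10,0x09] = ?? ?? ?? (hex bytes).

[0] 0x1e->0x0c len=4 : 1f d6 16 4d
[1] 0x1e->0x0f len=5 : 1f d6 16 4d fa
[2] 0x19->0x0a len=2 : 6c d1
[3] 0x1e->0x19 len=4 : 1f d6 16 4d
[4] 0x05->0x09 len=2 : dd 7b
[5] 0x09->0x04 len=2 : dd 7b
query mem[0x05]=0x7b, mem[0x10]=0xd6, mem[0x09]=0xdd

MEM[0x05,0x10,0x09] = 7b d6 dd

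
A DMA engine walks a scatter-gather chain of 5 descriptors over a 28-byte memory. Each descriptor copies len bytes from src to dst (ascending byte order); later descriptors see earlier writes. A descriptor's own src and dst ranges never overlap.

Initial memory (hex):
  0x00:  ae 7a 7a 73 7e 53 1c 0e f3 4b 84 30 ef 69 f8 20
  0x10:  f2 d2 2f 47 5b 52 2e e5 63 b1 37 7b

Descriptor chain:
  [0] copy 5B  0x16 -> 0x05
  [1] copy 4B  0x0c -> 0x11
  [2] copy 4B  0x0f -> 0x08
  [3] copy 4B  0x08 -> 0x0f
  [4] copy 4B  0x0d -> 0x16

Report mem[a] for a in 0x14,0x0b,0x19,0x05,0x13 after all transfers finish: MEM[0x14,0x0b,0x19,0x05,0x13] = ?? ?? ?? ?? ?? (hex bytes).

MEM[0x14,0x0b,0x19,0x05,0x13] = 20 69 f2 2e f8

#0 dst[0x05+5] := {0x2e,0xe5,0x63,0xb1,0x37}
#1 dst[0x11+4] := {0xef,0x69,0xf8,0x20}
#2 dst[0x08+4] := {0x20,0xf2,0xef,0x69}
#3 dst[0x0f+4] := {0x20,0xf2,0xef,0x69}
#4 dst[0x16+4] := {0x69,0xf8,0x20,0xf2}
query mem[0x14]=0x20, mem[0x0b]=0x69, mem[0x19]=0xf2, mem[0x05]=0x2e, mem[0x13]=0xf8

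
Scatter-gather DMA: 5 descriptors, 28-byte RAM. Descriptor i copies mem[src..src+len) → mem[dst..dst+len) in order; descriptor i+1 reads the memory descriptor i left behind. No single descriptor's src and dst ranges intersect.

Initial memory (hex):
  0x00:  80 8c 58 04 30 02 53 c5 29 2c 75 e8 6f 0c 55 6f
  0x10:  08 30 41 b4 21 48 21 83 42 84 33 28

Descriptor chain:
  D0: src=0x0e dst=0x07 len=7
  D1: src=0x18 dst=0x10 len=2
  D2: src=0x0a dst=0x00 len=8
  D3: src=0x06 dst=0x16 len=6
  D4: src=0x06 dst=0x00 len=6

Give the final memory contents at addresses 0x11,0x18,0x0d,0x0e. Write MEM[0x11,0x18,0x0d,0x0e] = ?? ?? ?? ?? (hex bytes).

D0: mem[0x07..0x0d] <- [55 6f 08 30 41 b4 21]
D1: mem[0x10..0x11] <- [42 84]
D2: mem[0x00..0x07] <- [30 41 b4 21 55 6f 42 84]
D3: mem[0x16..0x1b] <- [42 84 6f 08 30 41]
D4: mem[0x00..0x05] <- [42 84 6f 08 30 41]
query mem[0x11]=0x84, mem[0x18]=0x6f, mem[0x0d]=0x21, mem[0x0e]=0x55

MEM[0x11,0x18,0x0d,0x0e] = 84 6f 21 55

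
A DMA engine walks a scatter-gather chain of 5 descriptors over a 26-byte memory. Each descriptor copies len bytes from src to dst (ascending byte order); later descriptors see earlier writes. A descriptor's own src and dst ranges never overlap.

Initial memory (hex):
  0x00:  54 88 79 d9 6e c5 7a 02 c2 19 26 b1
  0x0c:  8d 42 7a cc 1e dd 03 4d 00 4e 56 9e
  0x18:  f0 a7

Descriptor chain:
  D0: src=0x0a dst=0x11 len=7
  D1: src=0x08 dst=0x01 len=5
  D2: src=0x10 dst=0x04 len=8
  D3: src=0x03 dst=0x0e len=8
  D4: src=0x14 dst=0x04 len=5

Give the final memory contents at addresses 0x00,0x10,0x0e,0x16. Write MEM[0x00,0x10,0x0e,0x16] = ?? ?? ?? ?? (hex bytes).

D0: mem[0x11..0x17] <- [26 b1 8d 42 7a cc 1e]
D1: mem[0x01..0x05] <- [c2 19 26 b1 8d]
D2: mem[0x04..0x0b] <- [1e 26 b1 8d 42 7a cc 1e]
D3: mem[0x0e..0x15] <- [26 1e 26 b1 8d 42 7a cc]
D4: mem[0x04..0x08] <- [7a cc cc 1e f0]
query mem[0x00]=0x54, mem[0x10]=0x26, mem[0x0e]=0x26, mem[0x16]=0xcc

MEM[0x00,0x10,0x0e,0x16] = 54 26 26 cc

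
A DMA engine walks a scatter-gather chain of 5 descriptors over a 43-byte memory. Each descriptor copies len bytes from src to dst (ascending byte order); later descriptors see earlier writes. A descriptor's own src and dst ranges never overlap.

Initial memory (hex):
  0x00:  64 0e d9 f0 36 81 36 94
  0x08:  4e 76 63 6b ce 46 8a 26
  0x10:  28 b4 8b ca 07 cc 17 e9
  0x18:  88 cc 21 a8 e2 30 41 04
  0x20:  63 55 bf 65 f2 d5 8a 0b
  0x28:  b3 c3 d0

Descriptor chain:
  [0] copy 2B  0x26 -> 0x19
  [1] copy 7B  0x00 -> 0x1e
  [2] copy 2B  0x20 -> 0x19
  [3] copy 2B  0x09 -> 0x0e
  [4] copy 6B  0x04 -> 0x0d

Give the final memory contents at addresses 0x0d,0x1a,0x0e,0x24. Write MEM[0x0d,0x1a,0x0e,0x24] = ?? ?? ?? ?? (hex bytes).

D0: mem[0x19..0x1a] <- [8a 0b]
D1: mem[0x1e..0x24] <- [64 0e d9 f0 36 81 36]
D2: mem[0x19..0x1a] <- [d9 f0]
D3: mem[0x0e..0x0f] <- [76 63]
D4: mem[0x0d..0x12] <- [36 81 36 94 4e 76]
query mem[0x0d]=0x36, mem[0x1a]=0xf0, mem[0x0e]=0x81, mem[0x24]=0x36

MEM[0x0d,0x1a,0x0e,0x24] = 36 f0 81 36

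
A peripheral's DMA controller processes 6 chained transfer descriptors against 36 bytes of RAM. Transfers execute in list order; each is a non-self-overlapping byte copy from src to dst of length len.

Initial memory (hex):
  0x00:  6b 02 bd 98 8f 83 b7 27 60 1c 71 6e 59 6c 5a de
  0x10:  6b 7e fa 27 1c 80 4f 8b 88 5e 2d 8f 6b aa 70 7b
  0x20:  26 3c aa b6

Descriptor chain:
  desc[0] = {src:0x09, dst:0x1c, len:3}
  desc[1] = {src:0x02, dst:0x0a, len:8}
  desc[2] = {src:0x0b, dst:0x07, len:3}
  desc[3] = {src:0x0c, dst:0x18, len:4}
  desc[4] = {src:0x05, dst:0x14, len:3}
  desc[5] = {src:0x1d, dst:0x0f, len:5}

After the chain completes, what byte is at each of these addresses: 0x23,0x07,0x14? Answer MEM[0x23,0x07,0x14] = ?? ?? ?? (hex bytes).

[0] 0x09->0x1c len=3 : 1c 71 6e
[1] 0x02->0x0a len=8 : bd 98 8f 83 b7 27 60 1c
[2] 0x0b->0x07 len=3 : 98 8f 83
[3] 0x0c->0x18 len=4 : 8f 83 b7 27
[4] 0x05->0x14 len=3 : 83 b7 98
[5] 0x1d->0x0f len=5 : 71 6e 7b 26 3c
query mem[0x23]=0xb6, mem[0x07]=0x98, mem[0x14]=0x83

MEM[0x23,0x07,0x14] = b6 98 83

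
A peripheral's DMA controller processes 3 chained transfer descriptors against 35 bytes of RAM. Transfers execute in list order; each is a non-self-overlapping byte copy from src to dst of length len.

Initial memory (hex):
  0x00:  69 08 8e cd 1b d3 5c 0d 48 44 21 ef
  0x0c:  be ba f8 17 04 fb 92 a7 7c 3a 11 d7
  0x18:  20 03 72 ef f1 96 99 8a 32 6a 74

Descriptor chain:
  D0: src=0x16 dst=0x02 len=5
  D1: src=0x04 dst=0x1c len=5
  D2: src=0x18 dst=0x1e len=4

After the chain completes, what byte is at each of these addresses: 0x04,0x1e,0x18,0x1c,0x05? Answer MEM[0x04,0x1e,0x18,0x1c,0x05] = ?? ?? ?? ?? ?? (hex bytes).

D0: mem[0x02..0x06] <- [11 d7 20 03 72]
D1: mem[0x1c..0x20] <- [20 03 72 0d 48]
D2: mem[0x1e..0x21] <- [20 03 72 ef]
query mem[0x04]=0x20, mem[0x1e]=0x20, mem[0x18]=0x20, mem[0x1c]=0x20, mem[0x05]=0x03

MEM[0x04,0x1e,0x18,0x1c,0x05] = 20 20 20 20 03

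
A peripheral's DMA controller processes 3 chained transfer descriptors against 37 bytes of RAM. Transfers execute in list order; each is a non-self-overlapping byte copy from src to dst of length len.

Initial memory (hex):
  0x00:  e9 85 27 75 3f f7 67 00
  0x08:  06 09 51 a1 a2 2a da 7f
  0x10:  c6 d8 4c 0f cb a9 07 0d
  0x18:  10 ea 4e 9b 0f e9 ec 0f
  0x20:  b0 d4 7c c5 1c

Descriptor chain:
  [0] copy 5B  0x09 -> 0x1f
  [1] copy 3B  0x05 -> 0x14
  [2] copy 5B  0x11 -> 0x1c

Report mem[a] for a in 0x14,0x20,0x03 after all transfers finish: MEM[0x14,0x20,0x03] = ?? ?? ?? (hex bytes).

MEM[0x14,0x20,0x03] = f7 67 75

  after D0: wrote 5B at 0x1f = 0951a1a22a
  after D1: wrote 3B at 0x14 = f76700
  after D2: wrote 5B at 0x1c = d84c0ff767
query mem[0x14]=0xf7, mem[0x20]=0x67, mem[0x03]=0x75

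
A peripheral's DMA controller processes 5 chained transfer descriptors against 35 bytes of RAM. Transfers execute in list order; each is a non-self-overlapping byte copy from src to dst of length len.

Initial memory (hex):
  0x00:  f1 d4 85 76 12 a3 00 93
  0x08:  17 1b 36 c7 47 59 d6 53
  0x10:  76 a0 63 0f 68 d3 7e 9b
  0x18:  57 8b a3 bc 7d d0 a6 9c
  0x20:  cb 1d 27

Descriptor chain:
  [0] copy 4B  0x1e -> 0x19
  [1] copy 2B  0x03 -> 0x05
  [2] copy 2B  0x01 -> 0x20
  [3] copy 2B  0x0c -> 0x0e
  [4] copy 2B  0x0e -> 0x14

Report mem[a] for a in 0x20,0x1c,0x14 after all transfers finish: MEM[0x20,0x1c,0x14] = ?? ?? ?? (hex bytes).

MEM[0x20,0x1c,0x14] = d4 1d 47

[0] 0x1e->0x19 len=4 : a6 9c cb 1d
[1] 0x03->0x05 len=2 : 76 12
[2] 0x01->0x20 len=2 : d4 85
[3] 0x0c->0x0e len=2 : 47 59
[4] 0x0e->0x14 len=2 : 47 59
query mem[0x20]=0xd4, mem[0x1c]=0x1d, mem[0x14]=0x47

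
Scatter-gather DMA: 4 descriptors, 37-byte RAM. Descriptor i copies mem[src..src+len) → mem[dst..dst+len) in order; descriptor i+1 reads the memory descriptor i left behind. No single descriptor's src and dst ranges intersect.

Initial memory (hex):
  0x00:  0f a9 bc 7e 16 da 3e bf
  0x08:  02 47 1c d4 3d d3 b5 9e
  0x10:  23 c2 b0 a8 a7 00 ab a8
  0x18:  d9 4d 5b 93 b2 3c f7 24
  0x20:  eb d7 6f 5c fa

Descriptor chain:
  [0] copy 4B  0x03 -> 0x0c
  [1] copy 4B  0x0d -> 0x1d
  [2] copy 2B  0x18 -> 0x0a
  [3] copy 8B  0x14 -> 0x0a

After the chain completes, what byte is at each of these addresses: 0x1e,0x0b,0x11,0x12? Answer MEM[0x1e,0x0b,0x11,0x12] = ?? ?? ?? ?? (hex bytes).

MEM[0x1e,0x0b,0x11,0x12] = da 00 93 b0

D0: mem[0x0c..0x0f] <- [7e 16 da 3e]
D1: mem[0x1d..0x20] <- [16 da 3e 23]
D2: mem[0x0a..0x0b] <- [d9 4d]
D3: mem[0x0a..0x11] <- [a7 00 ab a8 d9 4d 5b 93]
query mem[0x1e]=0xda, mem[0x0b]=0x00, mem[0x11]=0x93, mem[0x12]=0xb0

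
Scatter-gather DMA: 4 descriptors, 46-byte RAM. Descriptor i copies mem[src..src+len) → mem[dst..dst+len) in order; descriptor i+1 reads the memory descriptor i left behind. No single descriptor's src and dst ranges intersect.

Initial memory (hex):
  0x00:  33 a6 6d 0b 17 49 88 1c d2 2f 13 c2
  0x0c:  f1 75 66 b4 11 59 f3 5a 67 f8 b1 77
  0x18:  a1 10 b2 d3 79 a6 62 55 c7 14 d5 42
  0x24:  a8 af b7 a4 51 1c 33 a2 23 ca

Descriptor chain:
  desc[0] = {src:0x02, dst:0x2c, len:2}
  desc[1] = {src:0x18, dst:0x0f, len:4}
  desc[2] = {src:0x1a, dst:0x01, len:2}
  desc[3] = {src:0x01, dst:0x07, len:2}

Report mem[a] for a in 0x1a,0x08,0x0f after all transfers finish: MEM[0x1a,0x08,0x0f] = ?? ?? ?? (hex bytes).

[0] 0x02->0x2c len=2 : 6d 0b
[1] 0x18->0x0f len=4 : a1 10 b2 d3
[2] 0x1a->0x01 len=2 : b2 d3
[3] 0x01->0x07 len=2 : b2 d3
query mem[0x1a]=0xb2, mem[0x08]=0xd3, mem[0x0f]=0xa1

MEM[0x1a,0x08,0x0f] = b2 d3 a1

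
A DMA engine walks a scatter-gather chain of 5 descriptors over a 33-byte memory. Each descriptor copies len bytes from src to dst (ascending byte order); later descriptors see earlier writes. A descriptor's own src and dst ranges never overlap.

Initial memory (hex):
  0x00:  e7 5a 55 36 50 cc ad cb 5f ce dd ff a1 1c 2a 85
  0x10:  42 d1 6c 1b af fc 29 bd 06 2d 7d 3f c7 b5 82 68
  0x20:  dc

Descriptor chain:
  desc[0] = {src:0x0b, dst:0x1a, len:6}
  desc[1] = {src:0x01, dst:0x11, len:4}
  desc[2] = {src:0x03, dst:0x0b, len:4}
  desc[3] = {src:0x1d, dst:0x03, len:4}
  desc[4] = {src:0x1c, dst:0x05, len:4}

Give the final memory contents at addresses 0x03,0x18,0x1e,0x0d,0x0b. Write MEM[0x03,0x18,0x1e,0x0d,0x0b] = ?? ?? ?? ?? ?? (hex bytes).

[0] 0x0b->0x1a len=6 : ff a1 1c 2a 85 42
[1] 0x01->0x11 len=4 : 5a 55 36 50
[2] 0x03->0x0b len=4 : 36 50 cc ad
[3] 0x1d->0x03 len=4 : 2a 85 42 dc
[4] 0x1c->0x05 len=4 : 1c 2a 85 42
query mem[0x03]=0x2a, mem[0x18]=0x06, mem[0x1e]=0x85, mem[0x0d]=0xcc, mem[0x0b]=0x36

MEM[0x03,0x18,0x1e,0x0d,0x0b] = 2a 06 85 cc 36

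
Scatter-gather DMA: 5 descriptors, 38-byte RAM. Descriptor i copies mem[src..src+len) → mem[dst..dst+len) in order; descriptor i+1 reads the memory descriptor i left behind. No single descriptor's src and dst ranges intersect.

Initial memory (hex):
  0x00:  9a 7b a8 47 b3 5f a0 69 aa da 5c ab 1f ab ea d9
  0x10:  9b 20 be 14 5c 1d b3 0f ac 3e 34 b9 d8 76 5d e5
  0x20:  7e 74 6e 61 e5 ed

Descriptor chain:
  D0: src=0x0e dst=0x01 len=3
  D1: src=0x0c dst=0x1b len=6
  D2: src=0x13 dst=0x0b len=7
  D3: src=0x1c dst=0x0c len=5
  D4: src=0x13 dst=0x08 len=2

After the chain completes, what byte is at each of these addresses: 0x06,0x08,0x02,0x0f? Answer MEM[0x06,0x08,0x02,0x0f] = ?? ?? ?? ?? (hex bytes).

[0] 0x0e->0x01 len=3 : ea d9 9b
[1] 0x0c->0x1b len=6 : 1f ab ea d9 9b 20
[2] 0x13->0x0b len=7 : 14 5c 1d b3 0f ac 3e
[3] 0x1c->0x0c len=5 : ab ea d9 9b 20
[4] 0x13->0x08 len=2 : 14 5c
query mem[0x06]=0xa0, mem[0x08]=0x14, mem[0x02]=0xd9, mem[0x0f]=0x9b

MEM[0x06,0x08,0x02,0x0f] = a0 14 d9 9b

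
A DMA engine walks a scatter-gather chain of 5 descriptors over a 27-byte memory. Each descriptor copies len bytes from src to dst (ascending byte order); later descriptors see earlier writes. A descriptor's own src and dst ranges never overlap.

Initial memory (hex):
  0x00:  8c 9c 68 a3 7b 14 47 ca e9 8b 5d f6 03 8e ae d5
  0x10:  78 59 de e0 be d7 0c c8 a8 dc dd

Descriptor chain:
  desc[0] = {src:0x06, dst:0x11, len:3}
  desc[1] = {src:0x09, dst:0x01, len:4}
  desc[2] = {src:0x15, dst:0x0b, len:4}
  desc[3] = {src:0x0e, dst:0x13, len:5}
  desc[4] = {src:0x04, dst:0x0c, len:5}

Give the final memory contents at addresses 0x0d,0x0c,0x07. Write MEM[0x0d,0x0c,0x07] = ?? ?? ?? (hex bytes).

MEM[0x0d,0x0c,0x07] = 14 03 ca

  after D0: wrote 3B at 0x11 = 47cae9
  after D1: wrote 4B at 0x01 = 8b5df603
  after D2: wrote 4B at 0x0b = d70cc8a8
  after D3: wrote 5B at 0x13 = a8d57847ca
  after D4: wrote 5B at 0x0c = 031447cae9
query mem[0x0d]=0x14, mem[0x0c]=0x03, mem[0x07]=0xca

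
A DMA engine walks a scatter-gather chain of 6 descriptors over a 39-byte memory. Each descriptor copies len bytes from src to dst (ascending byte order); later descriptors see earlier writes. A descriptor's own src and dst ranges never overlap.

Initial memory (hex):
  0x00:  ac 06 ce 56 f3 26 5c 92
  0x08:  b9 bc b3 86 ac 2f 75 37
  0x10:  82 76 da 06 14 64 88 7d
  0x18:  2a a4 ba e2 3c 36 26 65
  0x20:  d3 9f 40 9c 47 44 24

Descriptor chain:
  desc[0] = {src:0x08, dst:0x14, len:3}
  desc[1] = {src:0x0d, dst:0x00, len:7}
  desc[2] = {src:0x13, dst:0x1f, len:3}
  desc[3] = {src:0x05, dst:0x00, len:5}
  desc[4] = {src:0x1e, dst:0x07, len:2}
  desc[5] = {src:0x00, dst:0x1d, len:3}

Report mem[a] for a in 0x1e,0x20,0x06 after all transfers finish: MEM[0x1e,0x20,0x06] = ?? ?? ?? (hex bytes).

[0] 0x08->0x14 len=3 : b9 bc b3
[1] 0x0d->0x00 len=7 : 2f 75 37 82 76 da 06
[2] 0x13->0x1f len=3 : 06 b9 bc
[3] 0x05->0x00 len=5 : da 06 92 b9 bc
[4] 0x1e->0x07 len=2 : 26 06
[5] 0x00->0x1d len=3 : da 06 92
query mem[0x1e]=0x06, mem[0x20]=0xb9, mem[0x06]=0x06

MEM[0x1e,0x20,0x06] = 06 b9 06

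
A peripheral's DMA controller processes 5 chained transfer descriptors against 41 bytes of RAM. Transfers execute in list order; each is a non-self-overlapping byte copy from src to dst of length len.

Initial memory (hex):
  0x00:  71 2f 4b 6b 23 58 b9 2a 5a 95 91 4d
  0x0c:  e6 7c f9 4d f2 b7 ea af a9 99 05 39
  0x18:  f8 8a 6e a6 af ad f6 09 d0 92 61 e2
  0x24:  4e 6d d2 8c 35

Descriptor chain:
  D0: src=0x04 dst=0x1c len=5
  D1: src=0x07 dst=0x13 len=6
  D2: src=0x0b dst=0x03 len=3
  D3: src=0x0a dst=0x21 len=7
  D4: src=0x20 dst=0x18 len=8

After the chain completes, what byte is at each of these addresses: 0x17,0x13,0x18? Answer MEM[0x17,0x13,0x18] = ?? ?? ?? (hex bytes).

MEM[0x17,0x13,0x18] = 4d 2a 5a

  after D0: wrote 5B at 0x1c = 2358b92a5a
  after D1: wrote 6B at 0x13 = 2a5a95914de6
  after D2: wrote 3B at 0x03 = 4de67c
  after D3: wrote 7B at 0x21 = 914de67cf94df2
  after D4: wrote 8B at 0x18 = 5a914de67cf94df2
query mem[0x17]=0x4d, mem[0x13]=0x2a, mem[0x18]=0x5a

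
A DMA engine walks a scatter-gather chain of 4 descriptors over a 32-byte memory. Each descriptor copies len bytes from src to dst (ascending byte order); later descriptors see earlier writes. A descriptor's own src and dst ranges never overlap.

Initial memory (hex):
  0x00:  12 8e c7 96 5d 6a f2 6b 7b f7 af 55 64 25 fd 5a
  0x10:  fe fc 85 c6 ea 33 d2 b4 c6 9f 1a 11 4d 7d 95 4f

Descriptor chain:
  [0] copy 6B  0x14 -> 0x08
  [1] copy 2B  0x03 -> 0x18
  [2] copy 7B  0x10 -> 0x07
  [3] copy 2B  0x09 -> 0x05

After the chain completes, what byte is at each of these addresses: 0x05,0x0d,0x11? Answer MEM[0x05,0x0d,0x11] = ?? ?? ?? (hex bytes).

MEM[0x05,0x0d,0x11] = 85 d2 fc

D0: mem[0x08..0x0d] <- [ea 33 d2 b4 c6 9f]
D1: mem[0x18..0x19] <- [96 5d]
D2: mem[0x07..0x0d] <- [fe fc 85 c6 ea 33 d2]
D3: mem[0x05..0x06] <- [85 c6]
query mem[0x05]=0x85, mem[0x0d]=0xd2, mem[0x11]=0xfc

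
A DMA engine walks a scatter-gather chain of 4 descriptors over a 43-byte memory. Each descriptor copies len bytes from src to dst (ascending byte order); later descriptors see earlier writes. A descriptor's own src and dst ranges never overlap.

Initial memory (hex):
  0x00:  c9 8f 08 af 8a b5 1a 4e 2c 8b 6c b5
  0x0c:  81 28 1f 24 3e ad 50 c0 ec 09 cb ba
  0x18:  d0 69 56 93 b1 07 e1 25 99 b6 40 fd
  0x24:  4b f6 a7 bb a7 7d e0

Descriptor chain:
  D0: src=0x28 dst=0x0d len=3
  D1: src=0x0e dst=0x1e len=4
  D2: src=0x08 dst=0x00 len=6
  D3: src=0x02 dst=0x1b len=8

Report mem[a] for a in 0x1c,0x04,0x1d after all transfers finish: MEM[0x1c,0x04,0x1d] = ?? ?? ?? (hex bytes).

D0: mem[0x0d..0x0f] <- [a7 7d e0]
D1: mem[0x1e..0x21] <- [7d e0 3e ad]
D2: mem[0x00..0x05] <- [2c 8b 6c b5 81 a7]
D3: mem[0x1b..0x22] <- [6c b5 81 a7 1a 4e 2c 8b]
query mem[0x1c]=0xb5, mem[0x04]=0x81, mem[0x1d]=0x81

MEM[0x1c,0x04,0x1d] = b5 81 81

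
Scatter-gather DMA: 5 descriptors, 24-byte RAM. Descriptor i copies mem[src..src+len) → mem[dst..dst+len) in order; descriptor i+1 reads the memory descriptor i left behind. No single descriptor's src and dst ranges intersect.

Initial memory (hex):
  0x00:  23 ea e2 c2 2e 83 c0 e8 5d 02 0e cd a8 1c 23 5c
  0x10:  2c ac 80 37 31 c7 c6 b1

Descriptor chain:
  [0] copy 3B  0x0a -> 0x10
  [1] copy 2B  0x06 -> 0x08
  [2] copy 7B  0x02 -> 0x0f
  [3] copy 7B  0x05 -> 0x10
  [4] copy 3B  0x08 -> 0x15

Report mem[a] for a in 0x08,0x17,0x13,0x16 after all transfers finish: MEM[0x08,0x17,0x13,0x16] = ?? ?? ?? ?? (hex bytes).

  after D0: wrote 3B at 0x10 = 0ecda8
  after D1: wrote 2B at 0x08 = c0e8
  after D2: wrote 7B at 0x0f = e2c22e83c0e8c0
  after D3: wrote 7B at 0x10 = 83c0e8c0e80ecd
  after D4: wrote 3B at 0x15 = c0e80e
query mem[0x08]=0xc0, mem[0x17]=0x0e, mem[0x13]=0xc0, mem[0x16]=0xe8

MEM[0x08,0x17,0x13,0x16] = c0 0e c0 e8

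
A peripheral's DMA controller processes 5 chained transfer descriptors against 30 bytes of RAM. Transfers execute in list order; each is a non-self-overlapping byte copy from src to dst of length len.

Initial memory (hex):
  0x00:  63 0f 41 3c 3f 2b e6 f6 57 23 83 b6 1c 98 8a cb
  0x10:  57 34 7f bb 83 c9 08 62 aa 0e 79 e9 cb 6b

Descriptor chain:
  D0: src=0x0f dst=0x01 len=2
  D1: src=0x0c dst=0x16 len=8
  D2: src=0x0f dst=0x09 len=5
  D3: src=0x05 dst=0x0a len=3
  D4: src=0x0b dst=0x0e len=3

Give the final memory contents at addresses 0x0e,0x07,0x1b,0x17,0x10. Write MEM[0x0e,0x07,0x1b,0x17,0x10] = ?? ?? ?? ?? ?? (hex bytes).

MEM[0x0e,0x07,0x1b,0x17,0x10] = e6 f6 34 98 bb

  after D0: wrote 2B at 0x01 = cb57
  after D1: wrote 8B at 0x16 = 1c988acb57347fbb
  after D2: wrote 5B at 0x09 = cb57347fbb
  after D3: wrote 3B at 0x0a = 2be6f6
  after D4: wrote 3B at 0x0e = e6f6bb
query mem[0x0e]=0xe6, mem[0x07]=0xf6, mem[0x1b]=0x34, mem[0x17]=0x98, mem[0x10]=0xbb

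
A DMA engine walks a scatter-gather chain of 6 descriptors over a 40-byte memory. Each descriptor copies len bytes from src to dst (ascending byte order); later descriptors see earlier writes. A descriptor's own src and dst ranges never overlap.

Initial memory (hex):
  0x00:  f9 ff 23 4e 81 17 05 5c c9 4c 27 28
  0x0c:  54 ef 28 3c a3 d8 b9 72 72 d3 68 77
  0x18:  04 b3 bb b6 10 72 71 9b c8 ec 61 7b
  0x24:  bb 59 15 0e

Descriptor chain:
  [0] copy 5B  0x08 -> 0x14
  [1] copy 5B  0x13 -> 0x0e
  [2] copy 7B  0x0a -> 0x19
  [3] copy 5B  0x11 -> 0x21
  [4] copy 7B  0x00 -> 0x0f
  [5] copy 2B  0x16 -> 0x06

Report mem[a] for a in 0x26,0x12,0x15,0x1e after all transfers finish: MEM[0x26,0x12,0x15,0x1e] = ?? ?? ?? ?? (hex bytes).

[0] 0x08->0x14 len=5 : c9 4c 27 28 54
[1] 0x13->0x0e len=5 : 72 c9 4c 27 28
[2] 0x0a->0x19 len=7 : 27 28 54 ef 72 c9 4c
[3] 0x11->0x21 len=5 : 27 28 72 c9 4c
[4] 0x00->0x0f len=7 : f9 ff 23 4e 81 17 05
[5] 0x16->0x06 len=2 : 27 28
query mem[0x26]=0x15, mem[0x12]=0x4e, mem[0x15]=0x05, mem[0x1e]=0xc9

MEM[0x26,0x12,0x15,0x1e] = 15 4e 05 c9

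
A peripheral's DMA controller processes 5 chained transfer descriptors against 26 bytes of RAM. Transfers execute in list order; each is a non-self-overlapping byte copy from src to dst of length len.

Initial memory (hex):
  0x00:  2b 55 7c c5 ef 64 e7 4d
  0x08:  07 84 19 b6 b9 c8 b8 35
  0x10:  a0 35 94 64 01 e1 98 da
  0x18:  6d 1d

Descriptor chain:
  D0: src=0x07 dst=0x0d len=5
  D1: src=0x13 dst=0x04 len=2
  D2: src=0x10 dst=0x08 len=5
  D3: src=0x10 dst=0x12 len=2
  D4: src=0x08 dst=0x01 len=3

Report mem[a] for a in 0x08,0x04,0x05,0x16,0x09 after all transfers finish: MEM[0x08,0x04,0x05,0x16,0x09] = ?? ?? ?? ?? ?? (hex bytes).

MEM[0x08,0x04,0x05,0x16,0x09] = 19 64 01 98 b6

#0 dst[0x0d+5] := {0x4d,0x07,0x84,0x19,0xb6}
#1 dst[0x04+2] := {0x64,0x01}
#2 dst[0x08+5] := {0x19,0xb6,0x94,0x64,0x01}
#3 dst[0x12+2] := {0x19,0xb6}
#4 dst[0x01+3] := {0x19,0xb6,0x94}
query mem[0x08]=0x19, mem[0x04]=0x64, mem[0x05]=0x01, mem[0x16]=0x98, mem[0x09]=0xb6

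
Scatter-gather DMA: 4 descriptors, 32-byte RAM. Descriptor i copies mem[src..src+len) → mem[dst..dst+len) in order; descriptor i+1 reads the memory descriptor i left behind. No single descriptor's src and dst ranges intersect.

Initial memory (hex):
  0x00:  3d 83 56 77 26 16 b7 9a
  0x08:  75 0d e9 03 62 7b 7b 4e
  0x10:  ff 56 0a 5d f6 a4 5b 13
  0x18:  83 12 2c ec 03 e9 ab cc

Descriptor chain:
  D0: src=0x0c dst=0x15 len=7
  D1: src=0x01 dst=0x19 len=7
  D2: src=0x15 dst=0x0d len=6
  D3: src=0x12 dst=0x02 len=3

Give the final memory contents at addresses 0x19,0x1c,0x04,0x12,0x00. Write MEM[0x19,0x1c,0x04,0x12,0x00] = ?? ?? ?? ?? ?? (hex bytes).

[0] 0x0c->0x15 len=7 : 62 7b 7b 4e ff 56 0a
[1] 0x01->0x19 len=7 : 83 56 77 26 16 b7 9a
[2] 0x15->0x0d len=6 : 62 7b 7b 4e 83 56
[3] 0x12->0x02 len=3 : 56 5d f6
query mem[0x19]=0x83, mem[0x1c]=0x26, mem[0x04]=0xf6, mem[0x12]=0x56, mem[0x00]=0x3d

MEM[0x19,0x1c,0x04,0x12,0x00] = 83 26 f6 56 3d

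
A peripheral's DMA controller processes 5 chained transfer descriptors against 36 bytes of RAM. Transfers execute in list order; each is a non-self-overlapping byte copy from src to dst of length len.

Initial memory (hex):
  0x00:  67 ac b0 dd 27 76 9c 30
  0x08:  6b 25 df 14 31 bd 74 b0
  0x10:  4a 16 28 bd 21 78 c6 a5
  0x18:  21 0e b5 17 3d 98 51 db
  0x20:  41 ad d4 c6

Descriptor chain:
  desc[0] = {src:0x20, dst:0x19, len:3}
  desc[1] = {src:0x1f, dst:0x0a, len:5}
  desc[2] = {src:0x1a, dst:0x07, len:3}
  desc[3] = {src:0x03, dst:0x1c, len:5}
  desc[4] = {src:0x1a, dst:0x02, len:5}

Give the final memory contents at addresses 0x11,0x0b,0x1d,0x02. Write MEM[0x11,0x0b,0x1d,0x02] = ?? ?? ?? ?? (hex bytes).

MEM[0x11,0x0b,0x1d,0x02] = 16 41 27 ad

#0 dst[0x19+3] := {0x41,0xad,0xd4}
#1 dst[0x0a+5] := {0xdb,0x41,0xad,0xd4,0xc6}
#2 dst[0x07+3] := {0xad,0xd4,0x3d}
#3 dst[0x1c+5] := {0xdd,0x27,0x76,0x9c,0xad}
#4 dst[0x02+5] := {0xad,0xd4,0xdd,0x27,0x76}
query mem[0x11]=0x16, mem[0x0b]=0x41, mem[0x1d]=0x27, mem[0x02]=0xad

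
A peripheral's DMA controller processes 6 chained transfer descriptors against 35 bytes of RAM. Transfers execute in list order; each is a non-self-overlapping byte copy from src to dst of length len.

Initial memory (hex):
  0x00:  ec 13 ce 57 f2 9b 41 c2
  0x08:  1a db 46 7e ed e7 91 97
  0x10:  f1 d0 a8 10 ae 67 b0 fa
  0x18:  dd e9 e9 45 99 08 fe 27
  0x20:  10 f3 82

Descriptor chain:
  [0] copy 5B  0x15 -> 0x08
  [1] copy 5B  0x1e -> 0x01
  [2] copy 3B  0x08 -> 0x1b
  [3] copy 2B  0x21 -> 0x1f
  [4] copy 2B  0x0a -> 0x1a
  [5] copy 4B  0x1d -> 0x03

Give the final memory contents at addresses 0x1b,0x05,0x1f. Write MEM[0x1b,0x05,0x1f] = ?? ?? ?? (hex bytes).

[0] 0x15->0x08 len=5 : 67 b0 fa dd e9
[1] 0x1e->0x01 len=5 : fe 27 10 f3 82
[2] 0x08->0x1b len=3 : 67 b0 fa
[3] 0x21->0x1f len=2 : f3 82
[4] 0x0a->0x1a len=2 : fa dd
[5] 0x1d->0x03 len=4 : fa fe f3 82
query mem[0x1b]=0xdd, mem[0x05]=0xf3, mem[0x1f]=0xf3

MEM[0x1b,0x05,0x1f] = dd f3 f3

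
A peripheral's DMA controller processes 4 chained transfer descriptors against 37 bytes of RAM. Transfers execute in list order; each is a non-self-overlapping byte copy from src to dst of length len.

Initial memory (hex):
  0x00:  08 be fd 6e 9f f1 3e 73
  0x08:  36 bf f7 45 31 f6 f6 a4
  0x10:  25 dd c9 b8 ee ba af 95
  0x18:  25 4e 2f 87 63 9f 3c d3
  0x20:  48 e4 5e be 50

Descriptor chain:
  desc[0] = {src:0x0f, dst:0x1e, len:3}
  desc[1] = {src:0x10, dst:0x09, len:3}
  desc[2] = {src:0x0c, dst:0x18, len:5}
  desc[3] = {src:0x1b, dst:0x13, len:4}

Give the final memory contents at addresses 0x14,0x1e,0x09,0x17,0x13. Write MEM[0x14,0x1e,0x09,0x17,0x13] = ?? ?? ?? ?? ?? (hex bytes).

  after D0: wrote 3B at 0x1e = a425dd
  after D1: wrote 3B at 0x09 = 25ddc9
  after D2: wrote 5B at 0x18 = 31f6f6a425
  after D3: wrote 4B at 0x13 = a4259fa4
query mem[0x14]=0x25, mem[0x1e]=0xa4, mem[0x09]=0x25, mem[0x17]=0x95, mem[0x13]=0xa4

MEM[0x14,0x1e,0x09,0x17,0x13] = 25 a4 25 95 a4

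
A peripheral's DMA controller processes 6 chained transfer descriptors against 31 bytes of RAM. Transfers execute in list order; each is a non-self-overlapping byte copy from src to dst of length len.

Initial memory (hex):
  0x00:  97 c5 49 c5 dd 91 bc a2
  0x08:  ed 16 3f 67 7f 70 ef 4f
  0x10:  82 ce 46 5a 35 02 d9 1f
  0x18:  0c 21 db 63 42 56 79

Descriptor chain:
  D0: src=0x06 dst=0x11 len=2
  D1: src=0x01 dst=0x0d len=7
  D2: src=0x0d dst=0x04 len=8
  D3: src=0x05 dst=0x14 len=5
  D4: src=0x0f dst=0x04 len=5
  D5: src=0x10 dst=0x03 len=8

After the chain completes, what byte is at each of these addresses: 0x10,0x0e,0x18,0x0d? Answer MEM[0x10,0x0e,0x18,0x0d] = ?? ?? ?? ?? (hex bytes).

[0] 0x06->0x11 len=2 : bc a2
[1] 0x01->0x0d len=7 : c5 49 c5 dd 91 bc a2
[2] 0x0d->0x04 len=8 : c5 49 c5 dd 91 bc a2 35
[3] 0x05->0x14 len=5 : 49 c5 dd 91 bc
[4] 0x0f->0x04 len=5 : c5 dd 91 bc a2
[5] 0x10->0x03 len=8 : dd 91 bc a2 49 c5 dd 91
query mem[0x10]=0xdd, mem[0x0e]=0x49, mem[0x18]=0xbc, mem[0x0d]=0xc5

MEM[0x10,0x0e,0x18,0x0d] = dd 49 bc c5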